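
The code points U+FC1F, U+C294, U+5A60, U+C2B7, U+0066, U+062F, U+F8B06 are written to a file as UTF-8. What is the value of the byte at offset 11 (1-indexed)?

1-indexed offset 11 is 0-indexed offset 10.
U+FC1F → 3-byte form EF B0 9F at offsets 0–2.
U+C294 → 3-byte form EC 8A 94 at offsets 3–5.
U+5A60 → 3-byte form E5 A9 A0 at offsets 6–8.
U+C2B7 → 3-byte form EC 8A B7 at offsets 9–11.
Offset 10 falls in char 4's range; it's byte 2 of EC 8A B7 = 0x8A.

0x8A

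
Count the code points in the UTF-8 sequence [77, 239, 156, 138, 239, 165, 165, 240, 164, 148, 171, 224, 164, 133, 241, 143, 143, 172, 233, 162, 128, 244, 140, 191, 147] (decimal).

8

Byte at offset 0: 0x4D = 01001101 → 1-byte char (#1). Advance 1.
Byte at offset 1: 0xEF = 11101111 → 3-byte char (#2). Advance 3.
Byte at offset 4: 0xEF = 11101111 → 3-byte char (#3). Advance 3.
Byte at offset 7: 0xF0 = 11110000 → 4-byte char (#4). Advance 4.
Byte at offset 11: 0xE0 = 11100000 → 3-byte char (#5). Advance 3.
Byte at offset 14: 0xF1 = 11110001 → 4-byte char (#6). Advance 4.
Byte at offset 18: 0xE9 = 11101001 → 3-byte char (#7). Advance 3.
Byte at offset 21: 0xF4 = 11110100 → 4-byte char (#8). Advance 4.
Reached end at offset 25 after 8 code points.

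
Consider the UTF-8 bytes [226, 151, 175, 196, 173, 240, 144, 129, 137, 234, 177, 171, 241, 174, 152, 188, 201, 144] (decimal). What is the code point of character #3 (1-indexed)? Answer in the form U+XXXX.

Offset 0: leading byte 0xE2 = 11100010 → 3-byte char #1 = E2 97 AF.
Offset 3: leading byte 0xC4 = 11000100 → 2-byte char #2 = C4 AD.
Offset 5: leading byte 0xF0 = 11110000 → 4-byte char #3 = F0 90 81 89.
Leading byte 0xF0 = 11110000 matches 11110xxx → 4-byte sequence.
Byte 1: 0xF0 = 11110000, payload 000 (3 bits).
Byte 2: 0x90 = 10010000 (10xxxxxx ✓), payload 010000.
Byte 3: 0x81 = 10000001 (10xxxxxx ✓), payload 000001.
Byte 4: 0x89 = 10001001 (10xxxxxx ✓), payload 001001.
Concatenate: 000010000000001001001 = 0x10049 (21 bits → U+10049).

U+10049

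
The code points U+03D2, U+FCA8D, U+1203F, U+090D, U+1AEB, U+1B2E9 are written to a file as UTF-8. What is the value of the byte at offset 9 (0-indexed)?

0xBF

U+03D2 → 2-byte form CF 92 at offsets 0–1.
U+FCA8D → 4-byte form F3 BC AA 8D at offsets 2–5.
U+1203F → 4-byte form F0 92 80 BF at offsets 6–9.
Offset 9 falls in char 3's range; it's byte 4 of F0 92 80 BF = 0xBF.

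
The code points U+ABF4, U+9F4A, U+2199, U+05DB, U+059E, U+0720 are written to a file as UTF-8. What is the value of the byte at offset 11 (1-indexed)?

1-indexed offset 11 is 0-indexed offset 10.
U+ABF4 → 3-byte form EA AF B4 at offsets 0–2.
U+9F4A → 3-byte form E9 BD 8A at offsets 3–5.
U+2199 → 3-byte form E2 86 99 at offsets 6–8.
U+05DB → 2-byte form D7 9B at offsets 9–10.
Offset 10 falls in char 4's range; it's byte 2 of D7 9B = 0x9B.

0x9B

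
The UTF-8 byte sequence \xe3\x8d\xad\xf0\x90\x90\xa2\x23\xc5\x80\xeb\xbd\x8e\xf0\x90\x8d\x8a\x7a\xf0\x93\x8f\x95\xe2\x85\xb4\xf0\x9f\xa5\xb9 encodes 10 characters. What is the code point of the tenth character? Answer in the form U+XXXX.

U+1F979

Offset 0: leading byte 0xE3 = 11100011 → 3-byte char #1 = E3 8D AD.
Offset 3: leading byte 0xF0 = 11110000 → 4-byte char #2 = F0 90 90 A2.
Offset 7: leading byte 0x23 = 00100011 → 1-byte char #3 = 23.
Offset 8: leading byte 0xC5 = 11000101 → 2-byte char #4 = C5 80.
Offset 10: leading byte 0xEB = 11101011 → 3-byte char #5 = EB BD 8E.
Offset 13: leading byte 0xF0 = 11110000 → 4-byte char #6 = F0 90 8D 8A.
Offset 17: leading byte 0x7A = 01111010 → 1-byte char #7 = 7A.
Offset 18: leading byte 0xF0 = 11110000 → 4-byte char #8 = F0 93 8F 95.
Offset 22: leading byte 0xE2 = 11100010 → 3-byte char #9 = E2 85 B4.
Offset 25: leading byte 0xF0 = 11110000 → 4-byte char #10 = F0 9F A5 B9.
Leading byte 0xF0 = 11110000 matches 11110xxx → 4-byte sequence.
Byte 1: 0xF0 = 11110000, payload 000 (3 bits).
Byte 2: 0x9F = 10011111 (10xxxxxx ✓), payload 011111.
Byte 3: 0xA5 = 10100101 (10xxxxxx ✓), payload 100101.
Byte 4: 0xB9 = 10111001 (10xxxxxx ✓), payload 111001.
Concatenate: 000011111100101111001 = 0x1F979 (21 bits → U+1F979).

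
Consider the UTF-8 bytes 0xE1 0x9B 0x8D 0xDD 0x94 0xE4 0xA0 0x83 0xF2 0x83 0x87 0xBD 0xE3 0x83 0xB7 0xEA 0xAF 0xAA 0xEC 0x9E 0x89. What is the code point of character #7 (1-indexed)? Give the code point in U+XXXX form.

Offset 0: leading byte 0xE1 = 11100001 → 3-byte char #1 = E1 9B 8D.
Offset 3: leading byte 0xDD = 11011101 → 2-byte char #2 = DD 94.
Offset 5: leading byte 0xE4 = 11100100 → 3-byte char #3 = E4 A0 83.
Offset 8: leading byte 0xF2 = 11110010 → 4-byte char #4 = F2 83 87 BD.
Offset 12: leading byte 0xE3 = 11100011 → 3-byte char #5 = E3 83 B7.
Offset 15: leading byte 0xEA = 11101010 → 3-byte char #6 = EA AF AA.
Offset 18: leading byte 0xEC = 11101100 → 3-byte char #7 = EC 9E 89.
Leading byte 0xEC = 11101100 matches 1110xxxx → 3-byte sequence.
Byte 1: 0xEC = 11101100, payload 1100 (4 bits).
Byte 2: 0x9E = 10011110 (10xxxxxx ✓), payload 011110.
Byte 3: 0x89 = 10001001 (10xxxxxx ✓), payload 001001.
Concatenate: 1100011110001001 = 0xC789 (16 bits → U+C789).

U+C789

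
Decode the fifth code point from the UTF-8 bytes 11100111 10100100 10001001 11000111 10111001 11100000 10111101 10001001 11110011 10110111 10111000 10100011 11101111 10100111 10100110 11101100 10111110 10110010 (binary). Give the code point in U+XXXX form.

U+F9E6

Offset 0: leading byte 0xE7 = 11100111 → 3-byte char #1 = E7 A4 89.
Offset 3: leading byte 0xC7 = 11000111 → 2-byte char #2 = C7 B9.
Offset 5: leading byte 0xE0 = 11100000 → 3-byte char #3 = E0 BD 89.
Offset 8: leading byte 0xF3 = 11110011 → 4-byte char #4 = F3 B7 B8 A3.
Offset 12: leading byte 0xEF = 11101111 → 3-byte char #5 = EF A7 A6.
Leading byte 0xEF = 11101111 matches 1110xxxx → 3-byte sequence.
Byte 1: 0xEF = 11101111, payload 1111 (4 bits).
Byte 2: 0xA7 = 10100111 (10xxxxxx ✓), payload 100111.
Byte 3: 0xA6 = 10100110 (10xxxxxx ✓), payload 100110.
Concatenate: 1111100111100110 = 0xF9E6 (16 bits → U+F9E6).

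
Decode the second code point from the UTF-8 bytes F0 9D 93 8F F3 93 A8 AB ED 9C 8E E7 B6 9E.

Offset 0: leading byte 0xF0 = 11110000 → 4-byte char #1 = F0 9D 93 8F.
Offset 4: leading byte 0xF3 = 11110011 → 4-byte char #2 = F3 93 A8 AB.
Leading byte 0xF3 = 11110011 matches 11110xxx → 4-byte sequence.
Byte 1: 0xF3 = 11110011, payload 011 (3 bits).
Byte 2: 0x93 = 10010011 (10xxxxxx ✓), payload 010011.
Byte 3: 0xA8 = 10101000 (10xxxxxx ✓), payload 101000.
Byte 4: 0xAB = 10101011 (10xxxxxx ✓), payload 101011.
Concatenate: 011010011101000101011 = 0xD3A2B (21 bits → U+D3A2B).

U+D3A2B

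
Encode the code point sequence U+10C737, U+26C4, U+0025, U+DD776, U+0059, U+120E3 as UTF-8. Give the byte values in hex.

F4 8C 9C B7 E2 9B 84 25 F3 9D 9D B6 59 F0 92 83 A3

U+10C737: 4-byte form → F4 8C 9C B7.
U+26C4: 3-byte form → E2 9B 84.
U+0025: 1-byte form → 25.
U+DD776: 4-byte form → F3 9D 9D B6.
U+0059: 1-byte form → 59.
U+120E3: 4-byte form → F0 92 83 A3.
Concatenated (17 bytes): F4 8C 9C B7 E2 9B 84 25 F3 9D 9D B6 59 F0 92 83 A3.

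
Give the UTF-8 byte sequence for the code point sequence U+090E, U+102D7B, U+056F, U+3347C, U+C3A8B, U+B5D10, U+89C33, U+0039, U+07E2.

U+090E: 3-byte form → E0 A4 8E.
U+102D7B: 4-byte form → F4 82 B5 BB.
U+056F: 2-byte form → D5 AF.
U+3347C: 4-byte form → F0 B3 91 BC.
U+C3A8B: 4-byte form → F3 83 AA 8B.
U+B5D10: 4-byte form → F2 B5 B4 90.
U+89C33: 4-byte form → F2 89 B0 B3.
U+0039: 1-byte form → 39.
U+07E2: 2-byte form → DF A2.
Concatenated (28 bytes): E0 A4 8E F4 82 B5 BB D5 AF F0 B3 91 BC F3 83 AA 8B F2 B5 B4 90 F2 89 B0 B3 39 DF A2.

E0 A4 8E F4 82 B5 BB D5 AF F0 B3 91 BC F3 83 AA 8B F2 B5 B4 90 F2 89 B0 B3 39 DF A2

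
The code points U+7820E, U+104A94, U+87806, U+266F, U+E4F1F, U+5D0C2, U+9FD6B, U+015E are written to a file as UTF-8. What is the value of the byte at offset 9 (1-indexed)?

1-indexed offset 9 is 0-indexed offset 8.
U+7820E → 4-byte form F1 B8 88 8E at offsets 0–3.
U+104A94 → 4-byte form F4 84 AA 94 at offsets 4–7.
U+87806 → 4-byte form F2 87 A0 86 at offsets 8–11.
Offset 8 falls in char 3's range; it's byte 1 of F2 87 A0 86 = 0xF2.

0xF2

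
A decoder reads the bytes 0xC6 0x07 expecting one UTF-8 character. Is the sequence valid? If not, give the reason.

Leading byte 0xC6 = 11000110 → 2-byte form.
Byte 2 is 0x07 = 00000111, which is not 10xxxxxx — expected a continuation byte.

invalid (non-continuation byte where continuation expected)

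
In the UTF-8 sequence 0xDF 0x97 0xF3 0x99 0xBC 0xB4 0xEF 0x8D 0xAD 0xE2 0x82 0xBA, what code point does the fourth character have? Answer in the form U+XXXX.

Offset 0: leading byte 0xDF = 11011111 → 2-byte char #1 = DF 97.
Offset 2: leading byte 0xF3 = 11110011 → 4-byte char #2 = F3 99 BC B4.
Offset 6: leading byte 0xEF = 11101111 → 3-byte char #3 = EF 8D AD.
Offset 9: leading byte 0xE2 = 11100010 → 3-byte char #4 = E2 82 BA.
Leading byte 0xE2 = 11100010 matches 1110xxxx → 3-byte sequence.
Byte 1: 0xE2 = 11100010, payload 0010 (4 bits).
Byte 2: 0x82 = 10000010 (10xxxxxx ✓), payload 000010.
Byte 3: 0xBA = 10111010 (10xxxxxx ✓), payload 111010.
Concatenate: 0010000010111010 = 0x20BA (16 bits → U+20BA).

U+20BA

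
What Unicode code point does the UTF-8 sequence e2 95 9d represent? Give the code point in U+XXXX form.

Leading byte 0xE2 = 11100010 matches 1110xxxx → 3-byte sequence.
Byte 1: 0xE2 = 11100010, payload 0010 (4 bits).
Byte 2: 0x95 = 10010101 (10xxxxxx ✓), payload 010101.
Byte 3: 0x9D = 10011101 (10xxxxxx ✓), payload 011101.
Concatenate: 0010010101011101 = 0x255D (16 bits → U+255D).

U+255D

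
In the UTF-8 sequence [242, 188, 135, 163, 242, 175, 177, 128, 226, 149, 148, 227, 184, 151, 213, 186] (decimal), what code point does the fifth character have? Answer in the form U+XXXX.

U+057A

Offset 0: leading byte 0xF2 = 11110010 → 4-byte char #1 = F2 BC 87 A3.
Offset 4: leading byte 0xF2 = 11110010 → 4-byte char #2 = F2 AF B1 80.
Offset 8: leading byte 0xE2 = 11100010 → 3-byte char #3 = E2 95 94.
Offset 11: leading byte 0xE3 = 11100011 → 3-byte char #4 = E3 B8 97.
Offset 14: leading byte 0xD5 = 11010101 → 2-byte char #5 = D5 BA.
Leading byte 0xD5 = 11010101 matches 110xxxxx → 2-byte sequence.
Byte 1: 0xD5 = 11010101, payload 10101 (5 bits).
Byte 2: 0xBA = 10111010 (10xxxxxx ✓), payload 111010.
Concatenate: 10101111010 = 0x57A (11 bits → U+057A).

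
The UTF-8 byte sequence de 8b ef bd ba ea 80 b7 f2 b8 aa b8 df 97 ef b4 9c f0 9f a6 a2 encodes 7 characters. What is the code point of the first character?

U+078B

Offset 0: leading byte 0xDE = 11011110 → 2-byte char #1 = DE 8B.
Leading byte 0xDE = 11011110 matches 110xxxxx → 2-byte sequence.
Byte 1: 0xDE = 11011110, payload 11110 (5 bits).
Byte 2: 0x8B = 10001011 (10xxxxxx ✓), payload 001011.
Concatenate: 11110001011 = 0x78B (11 bits → U+078B).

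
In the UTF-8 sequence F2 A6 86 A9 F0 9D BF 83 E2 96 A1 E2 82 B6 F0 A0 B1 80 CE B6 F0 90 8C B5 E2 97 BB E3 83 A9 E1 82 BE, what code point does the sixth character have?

Offset 0: leading byte 0xF2 = 11110010 → 4-byte char #1 = F2 A6 86 A9.
Offset 4: leading byte 0xF0 = 11110000 → 4-byte char #2 = F0 9D BF 83.
Offset 8: leading byte 0xE2 = 11100010 → 3-byte char #3 = E2 96 A1.
Offset 11: leading byte 0xE2 = 11100010 → 3-byte char #4 = E2 82 B6.
Offset 14: leading byte 0xF0 = 11110000 → 4-byte char #5 = F0 A0 B1 80.
Offset 18: leading byte 0xCE = 11001110 → 2-byte char #6 = CE B6.
Leading byte 0xCE = 11001110 matches 110xxxxx → 2-byte sequence.
Byte 1: 0xCE = 11001110, payload 01110 (5 bits).
Byte 2: 0xB6 = 10110110 (10xxxxxx ✓), payload 110110.
Concatenate: 01110110110 = 0x3B6 (11 bits → U+03B6).

U+03B6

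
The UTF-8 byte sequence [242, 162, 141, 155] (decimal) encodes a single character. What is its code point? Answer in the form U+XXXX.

Leading byte 0xF2 = 11110010 matches 11110xxx → 4-byte sequence.
Byte 1: 0xF2 = 11110010, payload 010 (3 bits).
Byte 2: 0xA2 = 10100010 (10xxxxxx ✓), payload 100010.
Byte 3: 0x8D = 10001101 (10xxxxxx ✓), payload 001101.
Byte 4: 0x9B = 10011011 (10xxxxxx ✓), payload 011011.
Concatenate: 010100010001101011011 = 0xA235B (21 bits → U+A235B).

U+A235B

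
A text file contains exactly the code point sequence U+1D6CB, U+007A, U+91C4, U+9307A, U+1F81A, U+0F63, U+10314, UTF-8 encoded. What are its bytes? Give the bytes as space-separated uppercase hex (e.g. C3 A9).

U+1D6CB: 4-byte form → F0 9D 9B 8B.
U+007A: 1-byte form → 7A.
U+91C4: 3-byte form → E9 87 84.
U+9307A: 4-byte form → F2 93 81 BA.
U+1F81A: 4-byte form → F0 9F A0 9A.
U+0F63: 3-byte form → E0 BD A3.
U+10314: 4-byte form → F0 90 8C 94.
Concatenated (23 bytes): F0 9D 9B 8B 7A E9 87 84 F2 93 81 BA F0 9F A0 9A E0 BD A3 F0 90 8C 94.

F0 9D 9B 8B 7A E9 87 84 F2 93 81 BA F0 9F A0 9A E0 BD A3 F0 90 8C 94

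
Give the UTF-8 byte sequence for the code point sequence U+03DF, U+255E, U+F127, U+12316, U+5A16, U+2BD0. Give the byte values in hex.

CF 9F E2 95 9E EF 84 A7 F0 92 8C 96 E5 A8 96 E2 AF 90

U+03DF: 2-byte form → CF 9F.
U+255E: 3-byte form → E2 95 9E.
U+F127: 3-byte form → EF 84 A7.
U+12316: 4-byte form → F0 92 8C 96.
U+5A16: 3-byte form → E5 A8 96.
U+2BD0: 3-byte form → E2 AF 90.
Concatenated (18 bytes): CF 9F E2 95 9E EF 84 A7 F0 92 8C 96 E5 A8 96 E2 AF 90.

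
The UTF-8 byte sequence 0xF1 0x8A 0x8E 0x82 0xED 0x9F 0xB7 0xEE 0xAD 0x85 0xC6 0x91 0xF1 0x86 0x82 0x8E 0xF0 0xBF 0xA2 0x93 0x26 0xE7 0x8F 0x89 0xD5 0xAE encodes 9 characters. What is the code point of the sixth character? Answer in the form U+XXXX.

Offset 0: leading byte 0xF1 = 11110001 → 4-byte char #1 = F1 8A 8E 82.
Offset 4: leading byte 0xED = 11101101 → 3-byte char #2 = ED 9F B7.
Offset 7: leading byte 0xEE = 11101110 → 3-byte char #3 = EE AD 85.
Offset 10: leading byte 0xC6 = 11000110 → 2-byte char #4 = C6 91.
Offset 12: leading byte 0xF1 = 11110001 → 4-byte char #5 = F1 86 82 8E.
Offset 16: leading byte 0xF0 = 11110000 → 4-byte char #6 = F0 BF A2 93.
Leading byte 0xF0 = 11110000 matches 11110xxx → 4-byte sequence.
Byte 1: 0xF0 = 11110000, payload 000 (3 bits).
Byte 2: 0xBF = 10111111 (10xxxxxx ✓), payload 111111.
Byte 3: 0xA2 = 10100010 (10xxxxxx ✓), payload 100010.
Byte 4: 0x93 = 10010011 (10xxxxxx ✓), payload 010011.
Concatenate: 000111111100010010011 = 0x3F893 (21 bits → U+3F893).

U+3F893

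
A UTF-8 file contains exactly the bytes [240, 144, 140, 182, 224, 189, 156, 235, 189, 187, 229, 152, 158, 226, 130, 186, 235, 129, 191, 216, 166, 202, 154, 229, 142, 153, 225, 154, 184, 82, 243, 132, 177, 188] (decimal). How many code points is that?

12

Byte at offset 0: 0xF0 = 11110000 → 4-byte char (#1). Advance 4.
Byte at offset 4: 0xE0 = 11100000 → 3-byte char (#2). Advance 3.
Byte at offset 7: 0xEB = 11101011 → 3-byte char (#3). Advance 3.
Byte at offset 10: 0xE5 = 11100101 → 3-byte char (#4). Advance 3.
Byte at offset 13: 0xE2 = 11100010 → 3-byte char (#5). Advance 3.
Byte at offset 16: 0xEB = 11101011 → 3-byte char (#6). Advance 3.
Byte at offset 19: 0xD8 = 11011000 → 2-byte char (#7). Advance 2.
Byte at offset 21: 0xCA = 11001010 → 2-byte char (#8). Advance 2.
Byte at offset 23: 0xE5 = 11100101 → 3-byte char (#9). Advance 3.
Byte at offset 26: 0xE1 = 11100001 → 3-byte char (#10). Advance 3.
Byte at offset 29: 0x52 = 01010010 → 1-byte char (#11). Advance 1.
Byte at offset 30: 0xF3 = 11110011 → 4-byte char (#12). Advance 4.
Reached end at offset 34 after 12 code points.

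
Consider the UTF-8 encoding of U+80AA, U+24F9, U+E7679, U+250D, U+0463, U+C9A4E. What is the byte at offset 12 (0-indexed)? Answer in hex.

0x8D

U+80AA → 3-byte form E8 82 AA at offsets 0–2.
U+24F9 → 3-byte form E2 93 B9 at offsets 3–5.
U+E7679 → 4-byte form F3 A7 99 B9 at offsets 6–9.
U+250D → 3-byte form E2 94 8D at offsets 10–12.
Offset 12 falls in char 4's range; it's byte 3 of E2 94 8D = 0x8D.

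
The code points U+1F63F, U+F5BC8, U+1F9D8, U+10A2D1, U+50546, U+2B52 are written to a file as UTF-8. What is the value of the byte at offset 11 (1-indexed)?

0xA7

1-indexed offset 11 is 0-indexed offset 10.
U+1F63F → 4-byte form F0 9F 98 BF at offsets 0–3.
U+F5BC8 → 4-byte form F3 B5 AF 88 at offsets 4–7.
U+1F9D8 → 4-byte form F0 9F A7 98 at offsets 8–11.
Offset 10 falls in char 3's range; it's byte 3 of F0 9F A7 98 = 0xA7.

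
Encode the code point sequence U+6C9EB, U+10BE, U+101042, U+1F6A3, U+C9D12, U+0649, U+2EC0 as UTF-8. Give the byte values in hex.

F1 AC A7 AB E1 82 BE F4 81 81 82 F0 9F 9A A3 F3 89 B4 92 D9 89 E2 BB 80

U+6C9EB: 4-byte form → F1 AC A7 AB.
U+10BE: 3-byte form → E1 82 BE.
U+101042: 4-byte form → F4 81 81 82.
U+1F6A3: 4-byte form → F0 9F 9A A3.
U+C9D12: 4-byte form → F3 89 B4 92.
U+0649: 2-byte form → D9 89.
U+2EC0: 3-byte form → E2 BB 80.
Concatenated (24 bytes): F1 AC A7 AB E1 82 BE F4 81 81 82 F0 9F 9A A3 F3 89 B4 92 D9 89 E2 BB 80.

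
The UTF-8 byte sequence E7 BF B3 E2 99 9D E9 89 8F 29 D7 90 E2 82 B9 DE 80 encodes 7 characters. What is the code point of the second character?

Offset 0: leading byte 0xE7 = 11100111 → 3-byte char #1 = E7 BF B3.
Offset 3: leading byte 0xE2 = 11100010 → 3-byte char #2 = E2 99 9D.
Leading byte 0xE2 = 11100010 matches 1110xxxx → 3-byte sequence.
Byte 1: 0xE2 = 11100010, payload 0010 (4 bits).
Byte 2: 0x99 = 10011001 (10xxxxxx ✓), payload 011001.
Byte 3: 0x9D = 10011101 (10xxxxxx ✓), payload 011101.
Concatenate: 0010011001011101 = 0x265D (16 bits → U+265D).

U+265D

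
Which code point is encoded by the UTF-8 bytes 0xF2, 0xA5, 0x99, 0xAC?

Leading byte 0xF2 = 11110010 matches 11110xxx → 4-byte sequence.
Byte 1: 0xF2 = 11110010, payload 010 (3 bits).
Byte 2: 0xA5 = 10100101 (10xxxxxx ✓), payload 100101.
Byte 3: 0x99 = 10011001 (10xxxxxx ✓), payload 011001.
Byte 4: 0xAC = 10101100 (10xxxxxx ✓), payload 101100.
Concatenate: 010100101011001101100 = 0xA566C (21 bits → U+A566C).

U+A566C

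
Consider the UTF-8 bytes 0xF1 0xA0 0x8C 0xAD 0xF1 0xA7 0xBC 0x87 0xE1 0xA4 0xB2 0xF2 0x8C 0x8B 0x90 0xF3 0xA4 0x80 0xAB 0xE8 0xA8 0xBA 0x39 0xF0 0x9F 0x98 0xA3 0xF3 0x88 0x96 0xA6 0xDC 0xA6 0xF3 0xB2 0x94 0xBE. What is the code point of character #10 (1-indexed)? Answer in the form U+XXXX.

U+0726

Offset 0: leading byte 0xF1 = 11110001 → 4-byte char #1 = F1 A0 8C AD.
Offset 4: leading byte 0xF1 = 11110001 → 4-byte char #2 = F1 A7 BC 87.
Offset 8: leading byte 0xE1 = 11100001 → 3-byte char #3 = E1 A4 B2.
Offset 11: leading byte 0xF2 = 11110010 → 4-byte char #4 = F2 8C 8B 90.
Offset 15: leading byte 0xF3 = 11110011 → 4-byte char #5 = F3 A4 80 AB.
Offset 19: leading byte 0xE8 = 11101000 → 3-byte char #6 = E8 A8 BA.
Offset 22: leading byte 0x39 = 00111001 → 1-byte char #7 = 39.
Offset 23: leading byte 0xF0 = 11110000 → 4-byte char #8 = F0 9F 98 A3.
Offset 27: leading byte 0xF3 = 11110011 → 4-byte char #9 = F3 88 96 A6.
Offset 31: leading byte 0xDC = 11011100 → 2-byte char #10 = DC A6.
Leading byte 0xDC = 11011100 matches 110xxxxx → 2-byte sequence.
Byte 1: 0xDC = 11011100, payload 11100 (5 bits).
Byte 2: 0xA6 = 10100110 (10xxxxxx ✓), payload 100110.
Concatenate: 11100100110 = 0x726 (11 bits → U+0726).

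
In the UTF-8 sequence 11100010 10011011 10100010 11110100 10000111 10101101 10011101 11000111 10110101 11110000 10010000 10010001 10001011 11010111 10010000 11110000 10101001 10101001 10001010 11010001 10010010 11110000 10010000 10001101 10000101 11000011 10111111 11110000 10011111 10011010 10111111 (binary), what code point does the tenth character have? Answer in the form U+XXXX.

Offset 0: leading byte 0xE2 = 11100010 → 3-byte char #1 = E2 9B A2.
Offset 3: leading byte 0xF4 = 11110100 → 4-byte char #2 = F4 87 AD 9D.
Offset 7: leading byte 0xC7 = 11000111 → 2-byte char #3 = C7 B5.
Offset 9: leading byte 0xF0 = 11110000 → 4-byte char #4 = F0 90 91 8B.
Offset 13: leading byte 0xD7 = 11010111 → 2-byte char #5 = D7 90.
Offset 15: leading byte 0xF0 = 11110000 → 4-byte char #6 = F0 A9 A9 8A.
Offset 19: leading byte 0xD1 = 11010001 → 2-byte char #7 = D1 92.
Offset 21: leading byte 0xF0 = 11110000 → 4-byte char #8 = F0 90 8D 85.
Offset 25: leading byte 0xC3 = 11000011 → 2-byte char #9 = C3 BF.
Offset 27: leading byte 0xF0 = 11110000 → 4-byte char #10 = F0 9F 9A BF.
Leading byte 0xF0 = 11110000 matches 11110xxx → 4-byte sequence.
Byte 1: 0xF0 = 11110000, payload 000 (3 bits).
Byte 2: 0x9F = 10011111 (10xxxxxx ✓), payload 011111.
Byte 3: 0x9A = 10011010 (10xxxxxx ✓), payload 011010.
Byte 4: 0xBF = 10111111 (10xxxxxx ✓), payload 111111.
Concatenate: 000011111011010111111 = 0x1F6BF (21 bits → U+1F6BF).

U+1F6BF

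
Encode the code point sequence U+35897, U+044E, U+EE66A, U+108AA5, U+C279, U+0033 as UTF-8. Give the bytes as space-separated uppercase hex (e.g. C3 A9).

U+35897: 4-byte form → F0 B5 A2 97.
U+044E: 2-byte form → D1 8E.
U+EE66A: 4-byte form → F3 AE 99 AA.
U+108AA5: 4-byte form → F4 88 AA A5.
U+C279: 3-byte form → EC 89 B9.
U+0033: 1-byte form → 33.
Concatenated (18 bytes): F0 B5 A2 97 D1 8E F3 AE 99 AA F4 88 AA A5 EC 89 B9 33.

F0 B5 A2 97 D1 8E F3 AE 99 AA F4 88 AA A5 EC 89 B9 33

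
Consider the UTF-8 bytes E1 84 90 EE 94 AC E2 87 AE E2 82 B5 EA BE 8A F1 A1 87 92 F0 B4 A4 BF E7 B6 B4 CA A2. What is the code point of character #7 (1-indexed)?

U+3493F

Offset 0: leading byte 0xE1 = 11100001 → 3-byte char #1 = E1 84 90.
Offset 3: leading byte 0xEE = 11101110 → 3-byte char #2 = EE 94 AC.
Offset 6: leading byte 0xE2 = 11100010 → 3-byte char #3 = E2 87 AE.
Offset 9: leading byte 0xE2 = 11100010 → 3-byte char #4 = E2 82 B5.
Offset 12: leading byte 0xEA = 11101010 → 3-byte char #5 = EA BE 8A.
Offset 15: leading byte 0xF1 = 11110001 → 4-byte char #6 = F1 A1 87 92.
Offset 19: leading byte 0xF0 = 11110000 → 4-byte char #7 = F0 B4 A4 BF.
Leading byte 0xF0 = 11110000 matches 11110xxx → 4-byte sequence.
Byte 1: 0xF0 = 11110000, payload 000 (3 bits).
Byte 2: 0xB4 = 10110100 (10xxxxxx ✓), payload 110100.
Byte 3: 0xA4 = 10100100 (10xxxxxx ✓), payload 100100.
Byte 4: 0xBF = 10111111 (10xxxxxx ✓), payload 111111.
Concatenate: 000110100100100111111 = 0x3493F (21 bits → U+3493F).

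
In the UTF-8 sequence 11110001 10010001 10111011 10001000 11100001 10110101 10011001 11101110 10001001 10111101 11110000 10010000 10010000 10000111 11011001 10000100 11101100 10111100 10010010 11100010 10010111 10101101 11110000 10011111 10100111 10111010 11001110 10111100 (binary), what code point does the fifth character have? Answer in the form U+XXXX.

Offset 0: leading byte 0xF1 = 11110001 → 4-byte char #1 = F1 91 BB 88.
Offset 4: leading byte 0xE1 = 11100001 → 3-byte char #2 = E1 B5 99.
Offset 7: leading byte 0xEE = 11101110 → 3-byte char #3 = EE 89 BD.
Offset 10: leading byte 0xF0 = 11110000 → 4-byte char #4 = F0 90 90 87.
Offset 14: leading byte 0xD9 = 11011001 → 2-byte char #5 = D9 84.
Leading byte 0xD9 = 11011001 matches 110xxxxx → 2-byte sequence.
Byte 1: 0xD9 = 11011001, payload 11001 (5 bits).
Byte 2: 0x84 = 10000100 (10xxxxxx ✓), payload 000100.
Concatenate: 11001000100 = 0x644 (11 bits → U+0644).

U+0644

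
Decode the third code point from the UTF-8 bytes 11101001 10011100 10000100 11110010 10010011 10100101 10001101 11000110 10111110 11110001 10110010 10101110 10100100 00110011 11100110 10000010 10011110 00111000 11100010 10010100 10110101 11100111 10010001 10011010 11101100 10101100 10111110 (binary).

U+01BE

Offset 0: leading byte 0xE9 = 11101001 → 3-byte char #1 = E9 9C 84.
Offset 3: leading byte 0xF2 = 11110010 → 4-byte char #2 = F2 93 A5 8D.
Offset 7: leading byte 0xC6 = 11000110 → 2-byte char #3 = C6 BE.
Leading byte 0xC6 = 11000110 matches 110xxxxx → 2-byte sequence.
Byte 1: 0xC6 = 11000110, payload 00110 (5 bits).
Byte 2: 0xBE = 10111110 (10xxxxxx ✓), payload 111110.
Concatenate: 00110111110 = 0x1BE (11 bits → U+01BE).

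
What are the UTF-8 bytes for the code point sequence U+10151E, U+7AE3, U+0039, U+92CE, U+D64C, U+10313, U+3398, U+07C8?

U+10151E: 4-byte form → F4 81 94 9E.
U+7AE3: 3-byte form → E7 AB A3.
U+0039: 1-byte form → 39.
U+92CE: 3-byte form → E9 8B 8E.
U+D64C: 3-byte form → ED 99 8C.
U+10313: 4-byte form → F0 90 8C 93.
U+3398: 3-byte form → E3 8E 98.
U+07C8: 2-byte form → DF 88.
Concatenated (23 bytes): F4 81 94 9E E7 AB A3 39 E9 8B 8E ED 99 8C F0 90 8C 93 E3 8E 98 DF 88.

F4 81 94 9E E7 AB A3 39 E9 8B 8E ED 99 8C F0 90 8C 93 E3 8E 98 DF 88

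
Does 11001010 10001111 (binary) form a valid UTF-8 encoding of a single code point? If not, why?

Leading byte 0xCA = 11001010 → 2-byte form.
Continuation bytes 0x8F=10001111 all match 10xxxxxx.
Decoded value 0x28F is ≥ 0x80 (shortest form) and not a surrogate.

valid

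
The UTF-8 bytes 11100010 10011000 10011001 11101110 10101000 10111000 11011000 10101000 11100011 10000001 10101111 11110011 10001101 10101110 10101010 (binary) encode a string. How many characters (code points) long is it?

Byte at offset 0: 0xE2 = 11100010 → 3-byte char (#1). Advance 3.
Byte at offset 3: 0xEE = 11101110 → 3-byte char (#2). Advance 3.
Byte at offset 6: 0xD8 = 11011000 → 2-byte char (#3). Advance 2.
Byte at offset 8: 0xE3 = 11100011 → 3-byte char (#4). Advance 3.
Byte at offset 11: 0xF3 = 11110011 → 4-byte char (#5). Advance 4.
Reached end at offset 15 after 5 code points.

5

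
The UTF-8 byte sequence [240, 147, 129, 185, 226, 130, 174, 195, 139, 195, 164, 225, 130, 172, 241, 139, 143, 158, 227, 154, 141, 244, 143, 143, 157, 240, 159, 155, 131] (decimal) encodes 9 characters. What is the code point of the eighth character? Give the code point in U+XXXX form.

U+10F3DD

Offset 0: leading byte 0xF0 = 11110000 → 4-byte char #1 = F0 93 81 B9.
Offset 4: leading byte 0xE2 = 11100010 → 3-byte char #2 = E2 82 AE.
Offset 7: leading byte 0xC3 = 11000011 → 2-byte char #3 = C3 8B.
Offset 9: leading byte 0xC3 = 11000011 → 2-byte char #4 = C3 A4.
Offset 11: leading byte 0xE1 = 11100001 → 3-byte char #5 = E1 82 AC.
Offset 14: leading byte 0xF1 = 11110001 → 4-byte char #6 = F1 8B 8F 9E.
Offset 18: leading byte 0xE3 = 11100011 → 3-byte char #7 = E3 9A 8D.
Offset 21: leading byte 0xF4 = 11110100 → 4-byte char #8 = F4 8F 8F 9D.
Leading byte 0xF4 = 11110100 matches 11110xxx → 4-byte sequence.
Byte 1: 0xF4 = 11110100, payload 100 (3 bits).
Byte 2: 0x8F = 10001111 (10xxxxxx ✓), payload 001111.
Byte 3: 0x8F = 10001111 (10xxxxxx ✓), payload 001111.
Byte 4: 0x9D = 10011101 (10xxxxxx ✓), payload 011101.
Concatenate: 100001111001111011101 = 0x10F3DD (21 bits → U+10F3DD).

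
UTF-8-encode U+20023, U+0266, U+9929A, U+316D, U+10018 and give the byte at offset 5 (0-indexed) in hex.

0xA6

U+20023 → 4-byte form F0 A0 80 A3 at offsets 0–3.
U+0266 → 2-byte form C9 A6 at offsets 4–5.
Offset 5 falls in char 2's range; it's byte 2 of C9 A6 = 0xA6.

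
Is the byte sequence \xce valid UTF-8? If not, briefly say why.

invalid (sequence truncated)

Leading byte 0xCE = 11001110 → 2-byte form, but only 1 byte is present.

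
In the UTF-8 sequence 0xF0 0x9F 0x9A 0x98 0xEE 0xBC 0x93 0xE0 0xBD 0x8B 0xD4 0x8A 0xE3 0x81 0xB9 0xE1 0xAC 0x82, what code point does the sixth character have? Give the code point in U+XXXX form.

Offset 0: leading byte 0xF0 = 11110000 → 4-byte char #1 = F0 9F 9A 98.
Offset 4: leading byte 0xEE = 11101110 → 3-byte char #2 = EE BC 93.
Offset 7: leading byte 0xE0 = 11100000 → 3-byte char #3 = E0 BD 8B.
Offset 10: leading byte 0xD4 = 11010100 → 2-byte char #4 = D4 8A.
Offset 12: leading byte 0xE3 = 11100011 → 3-byte char #5 = E3 81 B9.
Offset 15: leading byte 0xE1 = 11100001 → 3-byte char #6 = E1 AC 82.
Leading byte 0xE1 = 11100001 matches 1110xxxx → 3-byte sequence.
Byte 1: 0xE1 = 11100001, payload 0001 (4 bits).
Byte 2: 0xAC = 10101100 (10xxxxxx ✓), payload 101100.
Byte 3: 0x82 = 10000010 (10xxxxxx ✓), payload 000010.
Concatenate: 0001101100000010 = 0x1B02 (16 bits → U+1B02).

U+1B02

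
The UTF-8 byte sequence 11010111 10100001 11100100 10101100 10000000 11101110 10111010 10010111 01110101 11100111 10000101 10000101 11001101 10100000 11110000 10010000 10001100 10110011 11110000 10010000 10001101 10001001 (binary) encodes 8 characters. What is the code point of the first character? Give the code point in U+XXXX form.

U+05E1

Offset 0: leading byte 0xD7 = 11010111 → 2-byte char #1 = D7 A1.
Leading byte 0xD7 = 11010111 matches 110xxxxx → 2-byte sequence.
Byte 1: 0xD7 = 11010111, payload 10111 (5 bits).
Byte 2: 0xA1 = 10100001 (10xxxxxx ✓), payload 100001.
Concatenate: 10111100001 = 0x5E1 (11 bits → U+05E1).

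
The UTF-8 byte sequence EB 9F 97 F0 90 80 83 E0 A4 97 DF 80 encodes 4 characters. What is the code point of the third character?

Offset 0: leading byte 0xEB = 11101011 → 3-byte char #1 = EB 9F 97.
Offset 3: leading byte 0xF0 = 11110000 → 4-byte char #2 = F0 90 80 83.
Offset 7: leading byte 0xE0 = 11100000 → 3-byte char #3 = E0 A4 97.
Leading byte 0xE0 = 11100000 matches 1110xxxx → 3-byte sequence.
Byte 1: 0xE0 = 11100000, payload 0000 (4 bits).
Byte 2: 0xA4 = 10100100 (10xxxxxx ✓), payload 100100.
Byte 3: 0x97 = 10010111 (10xxxxxx ✓), payload 010111.
Concatenate: 0000100100010111 = 0x917 (16 bits → U+0917).

U+0917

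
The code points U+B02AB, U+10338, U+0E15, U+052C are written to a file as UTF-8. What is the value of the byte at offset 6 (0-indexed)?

U+B02AB → 4-byte form F2 B0 8A AB at offsets 0–3.
U+10338 → 4-byte form F0 90 8C B8 at offsets 4–7.
Offset 6 falls in char 2's range; it's byte 3 of F0 90 8C B8 = 0x8C.

0x8C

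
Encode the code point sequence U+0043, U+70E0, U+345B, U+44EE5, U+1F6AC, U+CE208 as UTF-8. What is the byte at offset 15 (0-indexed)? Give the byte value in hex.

U+0043 → 1-byte form 43 at offsets 0–0.
U+70E0 → 3-byte form E7 83 A0 at offsets 1–3.
U+345B → 3-byte form E3 91 9B at offsets 4–6.
U+44EE5 → 4-byte form F1 84 BB A5 at offsets 7–10.
U+1F6AC → 4-byte form F0 9F 9A AC at offsets 11–14.
U+CE208 → 4-byte form F3 8E 88 88 at offsets 15–18.
Offset 15 falls in char 6's range; it's byte 1 of F3 8E 88 88 = 0xF3.

0xF3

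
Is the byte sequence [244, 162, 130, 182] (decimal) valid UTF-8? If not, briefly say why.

invalid (encodes a value above U+10FFFF)

Leading byte 0xF4 = 11110100 → 4-byte form.
Payload = 0x1220B6, which exceeds U+10FFFF, the maximum Unicode code point. (Leading bytes F5–FF, or F4 followed by ≥ 0x90, are invalid.)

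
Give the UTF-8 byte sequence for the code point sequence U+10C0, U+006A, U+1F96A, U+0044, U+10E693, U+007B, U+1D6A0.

U+10C0: 3-byte form → E1 83 80.
U+006A: 1-byte form → 6A.
U+1F96A: 4-byte form → F0 9F A5 AA.
U+0044: 1-byte form → 44.
U+10E693: 4-byte form → F4 8E 9A 93.
U+007B: 1-byte form → 7B.
U+1D6A0: 4-byte form → F0 9D 9A A0.
Concatenated (18 bytes): E1 83 80 6A F0 9F A5 AA 44 F4 8E 9A 93 7B F0 9D 9A A0.

E1 83 80 6A F0 9F A5 AA 44 F4 8E 9A 93 7B F0 9D 9A A0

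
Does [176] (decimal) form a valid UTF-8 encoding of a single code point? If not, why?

Byte 0xB0 = 10110000 has the form 10xxxxxx — a continuation byte — but there is no preceding leading byte.

invalid (continuation byte with no leading byte)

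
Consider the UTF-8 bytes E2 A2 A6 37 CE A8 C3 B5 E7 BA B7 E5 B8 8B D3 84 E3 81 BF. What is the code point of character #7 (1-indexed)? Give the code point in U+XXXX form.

Offset 0: leading byte 0xE2 = 11100010 → 3-byte char #1 = E2 A2 A6.
Offset 3: leading byte 0x37 = 00110111 → 1-byte char #2 = 37.
Offset 4: leading byte 0xCE = 11001110 → 2-byte char #3 = CE A8.
Offset 6: leading byte 0xC3 = 11000011 → 2-byte char #4 = C3 B5.
Offset 8: leading byte 0xE7 = 11100111 → 3-byte char #5 = E7 BA B7.
Offset 11: leading byte 0xE5 = 11100101 → 3-byte char #6 = E5 B8 8B.
Offset 14: leading byte 0xD3 = 11010011 → 2-byte char #7 = D3 84.
Leading byte 0xD3 = 11010011 matches 110xxxxx → 2-byte sequence.
Byte 1: 0xD3 = 11010011, payload 10011 (5 bits).
Byte 2: 0x84 = 10000100 (10xxxxxx ✓), payload 000100.
Concatenate: 10011000100 = 0x4C4 (11 bits → U+04C4).

U+04C4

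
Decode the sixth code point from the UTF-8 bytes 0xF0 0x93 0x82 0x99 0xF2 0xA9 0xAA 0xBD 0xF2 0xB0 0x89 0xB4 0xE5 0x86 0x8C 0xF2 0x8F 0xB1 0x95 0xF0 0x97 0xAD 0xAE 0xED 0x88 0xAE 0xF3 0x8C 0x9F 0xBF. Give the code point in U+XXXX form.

U+17B6E

Offset 0: leading byte 0xF0 = 11110000 → 4-byte char #1 = F0 93 82 99.
Offset 4: leading byte 0xF2 = 11110010 → 4-byte char #2 = F2 A9 AA BD.
Offset 8: leading byte 0xF2 = 11110010 → 4-byte char #3 = F2 B0 89 B4.
Offset 12: leading byte 0xE5 = 11100101 → 3-byte char #4 = E5 86 8C.
Offset 15: leading byte 0xF2 = 11110010 → 4-byte char #5 = F2 8F B1 95.
Offset 19: leading byte 0xF0 = 11110000 → 4-byte char #6 = F0 97 AD AE.
Leading byte 0xF0 = 11110000 matches 11110xxx → 4-byte sequence.
Byte 1: 0xF0 = 11110000, payload 000 (3 bits).
Byte 2: 0x97 = 10010111 (10xxxxxx ✓), payload 010111.
Byte 3: 0xAD = 10101101 (10xxxxxx ✓), payload 101101.
Byte 4: 0xAE = 10101110 (10xxxxxx ✓), payload 101110.
Concatenate: 000010111101101101110 = 0x17B6E (21 bits → U+17B6E).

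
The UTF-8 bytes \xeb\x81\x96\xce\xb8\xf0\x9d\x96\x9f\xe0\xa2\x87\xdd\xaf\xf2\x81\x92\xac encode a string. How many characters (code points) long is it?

Byte at offset 0: 0xEB = 11101011 → 3-byte char (#1). Advance 3.
Byte at offset 3: 0xCE = 11001110 → 2-byte char (#2). Advance 2.
Byte at offset 5: 0xF0 = 11110000 → 4-byte char (#3). Advance 4.
Byte at offset 9: 0xE0 = 11100000 → 3-byte char (#4). Advance 3.
Byte at offset 12: 0xDD = 11011101 → 2-byte char (#5). Advance 2.
Byte at offset 14: 0xF2 = 11110010 → 4-byte char (#6). Advance 4.
Reached end at offset 18 after 6 code points.

6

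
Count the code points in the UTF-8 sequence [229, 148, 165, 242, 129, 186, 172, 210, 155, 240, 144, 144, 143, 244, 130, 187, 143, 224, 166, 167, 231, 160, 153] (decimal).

Byte at offset 0: 0xE5 = 11100101 → 3-byte char (#1). Advance 3.
Byte at offset 3: 0xF2 = 11110010 → 4-byte char (#2). Advance 4.
Byte at offset 7: 0xD2 = 11010010 → 2-byte char (#3). Advance 2.
Byte at offset 9: 0xF0 = 11110000 → 4-byte char (#4). Advance 4.
Byte at offset 13: 0xF4 = 11110100 → 4-byte char (#5). Advance 4.
Byte at offset 17: 0xE0 = 11100000 → 3-byte char (#6). Advance 3.
Byte at offset 20: 0xE7 = 11100111 → 3-byte char (#7). Advance 3.
Reached end at offset 23 after 7 code points.

7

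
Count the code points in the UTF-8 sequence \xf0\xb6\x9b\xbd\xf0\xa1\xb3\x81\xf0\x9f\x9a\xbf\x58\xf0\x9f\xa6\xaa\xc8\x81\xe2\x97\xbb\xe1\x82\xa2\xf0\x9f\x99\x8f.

Byte at offset 0: 0xF0 = 11110000 → 4-byte char (#1). Advance 4.
Byte at offset 4: 0xF0 = 11110000 → 4-byte char (#2). Advance 4.
Byte at offset 8: 0xF0 = 11110000 → 4-byte char (#3). Advance 4.
Byte at offset 12: 0x58 = 01011000 → 1-byte char (#4). Advance 1.
Byte at offset 13: 0xF0 = 11110000 → 4-byte char (#5). Advance 4.
Byte at offset 17: 0xC8 = 11001000 → 2-byte char (#6). Advance 2.
Byte at offset 19: 0xE2 = 11100010 → 3-byte char (#7). Advance 3.
Byte at offset 22: 0xE1 = 11100001 → 3-byte char (#8). Advance 3.
Byte at offset 25: 0xF0 = 11110000 → 4-byte char (#9). Advance 4.
Reached end at offset 29 after 9 code points.

9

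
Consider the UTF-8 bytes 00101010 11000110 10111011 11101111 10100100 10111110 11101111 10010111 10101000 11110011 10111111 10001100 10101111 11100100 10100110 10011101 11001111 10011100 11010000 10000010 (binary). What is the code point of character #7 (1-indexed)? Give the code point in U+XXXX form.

Offset 0: leading byte 0x2A = 00101010 → 1-byte char #1 = 2A.
Offset 1: leading byte 0xC6 = 11000110 → 2-byte char #2 = C6 BB.
Offset 3: leading byte 0xEF = 11101111 → 3-byte char #3 = EF A4 BE.
Offset 6: leading byte 0xEF = 11101111 → 3-byte char #4 = EF 97 A8.
Offset 9: leading byte 0xF3 = 11110011 → 4-byte char #5 = F3 BF 8C AF.
Offset 13: leading byte 0xE4 = 11100100 → 3-byte char #6 = E4 A6 9D.
Offset 16: leading byte 0xCF = 11001111 → 2-byte char #7 = CF 9C.
Leading byte 0xCF = 11001111 matches 110xxxxx → 2-byte sequence.
Byte 1: 0xCF = 11001111, payload 01111 (5 bits).
Byte 2: 0x9C = 10011100 (10xxxxxx ✓), payload 011100.
Concatenate: 01111011100 = 0x3DC (11 bits → U+03DC).

U+03DC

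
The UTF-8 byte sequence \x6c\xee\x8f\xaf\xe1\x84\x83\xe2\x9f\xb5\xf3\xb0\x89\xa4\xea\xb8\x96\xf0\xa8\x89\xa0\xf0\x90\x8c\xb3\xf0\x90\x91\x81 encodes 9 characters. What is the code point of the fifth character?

U+F0264

Offset 0: leading byte 0x6C = 01101100 → 1-byte char #1 = 6C.
Offset 1: leading byte 0xEE = 11101110 → 3-byte char #2 = EE 8F AF.
Offset 4: leading byte 0xE1 = 11100001 → 3-byte char #3 = E1 84 83.
Offset 7: leading byte 0xE2 = 11100010 → 3-byte char #4 = E2 9F B5.
Offset 10: leading byte 0xF3 = 11110011 → 4-byte char #5 = F3 B0 89 A4.
Leading byte 0xF3 = 11110011 matches 11110xxx → 4-byte sequence.
Byte 1: 0xF3 = 11110011, payload 011 (3 bits).
Byte 2: 0xB0 = 10110000 (10xxxxxx ✓), payload 110000.
Byte 3: 0x89 = 10001001 (10xxxxxx ✓), payload 001001.
Byte 4: 0xA4 = 10100100 (10xxxxxx ✓), payload 100100.
Concatenate: 011110000001001100100 = 0xF0264 (21 bits → U+F0264).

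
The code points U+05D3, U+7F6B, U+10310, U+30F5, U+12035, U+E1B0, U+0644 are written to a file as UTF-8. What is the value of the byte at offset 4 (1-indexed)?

1-indexed offset 4 is 0-indexed offset 3.
U+05D3 → 2-byte form D7 93 at offsets 0–1.
U+7F6B → 3-byte form E7 BD AB at offsets 2–4.
Offset 3 falls in char 2's range; it's byte 2 of E7 BD AB = 0xBD.

0xBD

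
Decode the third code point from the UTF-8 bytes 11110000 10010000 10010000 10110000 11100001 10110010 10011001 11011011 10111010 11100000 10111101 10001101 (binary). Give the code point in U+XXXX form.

Offset 0: leading byte 0xF0 = 11110000 → 4-byte char #1 = F0 90 90 B0.
Offset 4: leading byte 0xE1 = 11100001 → 3-byte char #2 = E1 B2 99.
Offset 7: leading byte 0xDB = 11011011 → 2-byte char #3 = DB BA.
Leading byte 0xDB = 11011011 matches 110xxxxx → 2-byte sequence.
Byte 1: 0xDB = 11011011, payload 11011 (5 bits).
Byte 2: 0xBA = 10111010 (10xxxxxx ✓), payload 111010.
Concatenate: 11011111010 = 0x6FA (11 bits → U+06FA).

U+06FA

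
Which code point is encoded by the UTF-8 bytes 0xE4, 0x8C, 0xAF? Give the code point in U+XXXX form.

Leading byte 0xE4 = 11100100 matches 1110xxxx → 3-byte sequence.
Byte 1: 0xE4 = 11100100, payload 0100 (4 bits).
Byte 2: 0x8C = 10001100 (10xxxxxx ✓), payload 001100.
Byte 3: 0xAF = 10101111 (10xxxxxx ✓), payload 101111.
Concatenate: 0100001100101111 = 0x432F (16 bits → U+432F).

U+432F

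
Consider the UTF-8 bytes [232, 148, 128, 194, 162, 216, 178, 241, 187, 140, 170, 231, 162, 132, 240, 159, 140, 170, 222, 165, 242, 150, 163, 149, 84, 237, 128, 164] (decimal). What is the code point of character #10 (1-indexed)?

U+D024

Offset 0: leading byte 0xE8 = 11101000 → 3-byte char #1 = E8 94 80.
Offset 3: leading byte 0xC2 = 11000010 → 2-byte char #2 = C2 A2.
Offset 5: leading byte 0xD8 = 11011000 → 2-byte char #3 = D8 B2.
Offset 7: leading byte 0xF1 = 11110001 → 4-byte char #4 = F1 BB 8C AA.
Offset 11: leading byte 0xE7 = 11100111 → 3-byte char #5 = E7 A2 84.
Offset 14: leading byte 0xF0 = 11110000 → 4-byte char #6 = F0 9F 8C AA.
Offset 18: leading byte 0xDE = 11011110 → 2-byte char #7 = DE A5.
Offset 20: leading byte 0xF2 = 11110010 → 4-byte char #8 = F2 96 A3 95.
Offset 24: leading byte 0x54 = 01010100 → 1-byte char #9 = 54.
Offset 25: leading byte 0xED = 11101101 → 3-byte char #10 = ED 80 A4.
Leading byte 0xED = 11101101 matches 1110xxxx → 3-byte sequence.
Byte 1: 0xED = 11101101, payload 1101 (4 bits).
Byte 2: 0x80 = 10000000 (10xxxxxx ✓), payload 000000.
Byte 3: 0xA4 = 10100100 (10xxxxxx ✓), payload 100100.
Concatenate: 1101000000100100 = 0xD024 (16 bits → U+D024).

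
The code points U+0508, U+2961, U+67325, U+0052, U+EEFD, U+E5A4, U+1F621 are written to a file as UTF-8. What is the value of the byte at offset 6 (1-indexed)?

0xF1

1-indexed offset 6 is 0-indexed offset 5.
U+0508 → 2-byte form D4 88 at offsets 0–1.
U+2961 → 3-byte form E2 A5 A1 at offsets 2–4.
U+67325 → 4-byte form F1 A7 8C A5 at offsets 5–8.
Offset 5 falls in char 3's range; it's byte 1 of F1 A7 8C A5 = 0xF1.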